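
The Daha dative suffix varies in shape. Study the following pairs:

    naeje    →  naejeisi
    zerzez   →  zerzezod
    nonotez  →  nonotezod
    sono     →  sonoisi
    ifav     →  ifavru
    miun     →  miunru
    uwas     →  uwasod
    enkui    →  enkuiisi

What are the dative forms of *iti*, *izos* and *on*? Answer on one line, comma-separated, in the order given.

itiisi, izosod, onru

The pattern is sibilance of the final sound: -od when the stem ends in a sibilant (*zerzez*, *nonotez*, *uwas*); -ru when the stem ends in a non-sibilant consonant (*ifav*, *miun*); -isi when the stem ends in a vowel (*naeje*, *sono*, *enkui*).
The final sound of *iti* is /i/, which is a vowel, so the suffix is -isi, giving *itiisi*.
*izos* — final sound /s/ (a sibilant) → -od → *izosod*.
*on* — final sound /n/ (a non-sibilant consonant) → -ru → *onru*.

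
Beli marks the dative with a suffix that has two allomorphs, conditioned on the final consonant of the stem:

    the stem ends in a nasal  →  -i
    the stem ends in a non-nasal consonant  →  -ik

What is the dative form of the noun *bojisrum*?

Since the final consonant of *bojisrum* is /m/ (a nasal), it takes -i, giving *bojisrumi*.

bojisrumi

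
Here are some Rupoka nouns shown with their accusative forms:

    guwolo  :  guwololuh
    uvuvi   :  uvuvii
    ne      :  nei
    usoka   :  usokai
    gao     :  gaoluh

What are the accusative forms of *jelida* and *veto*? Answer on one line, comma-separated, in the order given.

jelidai, vetoluh

The alternation tracks the last vowel of the stem — -luh when the last vowel of the stem is a rounded vowel (*guwolo*, *gao*); -i when the last vowel of the stem is an unrounded vowel (*uvuvi*, *ne*, *usoka*).
Since the last vowel of *jelida* is /a/ (an unrounded vowel), it takes -i, giving *jelidai*.
*veto*: last vowel = /o/, a rounded vowel → -luh → *vetoluh*.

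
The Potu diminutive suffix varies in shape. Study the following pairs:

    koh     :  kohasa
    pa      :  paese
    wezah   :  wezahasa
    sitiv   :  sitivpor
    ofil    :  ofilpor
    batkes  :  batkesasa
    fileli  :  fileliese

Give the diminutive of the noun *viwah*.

viwahasa

The alternation tracks the final sound of the stem — -asa when the stem ends in a voiceless consonant (*koh*, *wezah*, *batkes*); -por when the stem ends in a voiced consonant (*sitiv*, *ofil*); -ese when the stem ends in a vowel (*pa*, *fileli*).
*viwah*: final sound = /h/, a voiceless consonant → -asa → *viwahasa*.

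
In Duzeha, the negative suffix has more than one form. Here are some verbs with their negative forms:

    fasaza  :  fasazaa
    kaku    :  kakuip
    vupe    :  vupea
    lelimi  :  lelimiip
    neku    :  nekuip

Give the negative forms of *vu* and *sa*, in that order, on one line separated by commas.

vuip, saa

The pattern is height harmony: -ip when the last vowel of the stem is a high vowel (*kaku*, *lelimi*, *neku*); -a when the last vowel of the stem is a non-high vowel (*fasaza*, *vupe*).
The last vowel of *vu* is /u/, which is a high vowel, so the suffix is -ip, giving *vuip*.
The last vowel of *sa* is /a/, which is a non-high vowel, so the suffix is -a, giving *saa*.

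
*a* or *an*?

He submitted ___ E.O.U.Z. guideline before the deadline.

The indefinite article is chosen by the initial *sound* of the following word, not its spelling.
The initialism *E.O.U.Z.* is read letter by letter; the first letter, E, is pronounced /iː/, which begins with a vowel sound.
So the article is *an*: He submitted an E.O.U.Z. guideline before the deadline.

an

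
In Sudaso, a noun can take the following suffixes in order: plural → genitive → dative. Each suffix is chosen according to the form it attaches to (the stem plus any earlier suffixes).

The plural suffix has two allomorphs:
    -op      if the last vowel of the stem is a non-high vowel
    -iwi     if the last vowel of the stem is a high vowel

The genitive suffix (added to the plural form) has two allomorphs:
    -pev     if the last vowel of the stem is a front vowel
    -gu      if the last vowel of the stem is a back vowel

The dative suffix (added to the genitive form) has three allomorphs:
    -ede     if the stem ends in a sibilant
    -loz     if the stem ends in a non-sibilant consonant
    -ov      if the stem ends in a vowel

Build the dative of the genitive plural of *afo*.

afoopguov

Since the last vowel of *afo* is /o/ (a non-high vowel), it takes -op, giving *afoop*.
Since the last vowel of the plural form *afoop* is /o/ (a back vowel), it takes -gu, giving *afoopgu*.
The genitive form *afoopgu* — final sound /u/ (a vowel) → -ov → *afoopguov*.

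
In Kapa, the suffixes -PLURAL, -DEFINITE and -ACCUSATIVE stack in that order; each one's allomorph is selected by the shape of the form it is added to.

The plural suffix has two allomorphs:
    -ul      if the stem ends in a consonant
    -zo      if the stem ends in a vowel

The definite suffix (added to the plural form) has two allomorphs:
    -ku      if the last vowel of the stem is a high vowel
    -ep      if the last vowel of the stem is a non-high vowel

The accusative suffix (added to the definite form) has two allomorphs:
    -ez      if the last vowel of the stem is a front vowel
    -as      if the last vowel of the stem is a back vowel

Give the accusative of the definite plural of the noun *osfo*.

*osfo* — final sound /o/ (a vowel) → -zo → *osfozo*.
The plural form *osfozo*: last vowel = /o/, a non-high vowel → -ep → *osfozoep*.
Since the last vowel of the definite form *osfozoep* is /e/ (a front vowel), it takes -ez, giving *osfozoepez*.

osfozoepez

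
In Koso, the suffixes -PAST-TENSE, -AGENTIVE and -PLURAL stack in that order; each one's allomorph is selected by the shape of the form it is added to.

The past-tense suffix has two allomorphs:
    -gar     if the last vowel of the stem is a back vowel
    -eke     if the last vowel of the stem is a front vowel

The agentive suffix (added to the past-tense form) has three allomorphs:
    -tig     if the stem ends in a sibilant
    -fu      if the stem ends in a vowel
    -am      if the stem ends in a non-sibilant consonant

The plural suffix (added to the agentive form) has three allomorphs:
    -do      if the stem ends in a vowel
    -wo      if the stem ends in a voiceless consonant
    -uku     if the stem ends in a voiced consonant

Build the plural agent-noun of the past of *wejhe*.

*wejhe* — last vowel /e/ (a front vowel) → -eke → *wejheeke*.
The past-tense form *wejheeke*: final sound = /e/, a vowel → -fu → *wejheekefu*.
The final sound of the agentive form *wejheekefu* is /u/, which is a vowel, so the plural suffix is -do, giving *wejheekefudo*.

wejheekefudo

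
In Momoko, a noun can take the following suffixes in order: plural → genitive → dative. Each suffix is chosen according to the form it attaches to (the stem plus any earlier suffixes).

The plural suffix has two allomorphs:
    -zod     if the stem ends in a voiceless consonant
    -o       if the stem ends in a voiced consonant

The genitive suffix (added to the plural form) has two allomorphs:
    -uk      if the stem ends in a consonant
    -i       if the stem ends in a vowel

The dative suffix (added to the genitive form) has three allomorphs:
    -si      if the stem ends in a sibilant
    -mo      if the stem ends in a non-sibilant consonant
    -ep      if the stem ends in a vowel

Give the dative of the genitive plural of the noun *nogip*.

nogipzodukmo

Since the final consonant of *nogip* is /p/ (voiceless), it takes -zod, giving *nogipzod*.
The plural form *nogipzod* — final sound /d/ (a consonant) → -uk → *nogipzoduk*.
The final sound of the genitive form *nogipzoduk* is /k/, which is a non-sibilant consonant, so the dative suffix is -mo, giving *nogipzodukmo*.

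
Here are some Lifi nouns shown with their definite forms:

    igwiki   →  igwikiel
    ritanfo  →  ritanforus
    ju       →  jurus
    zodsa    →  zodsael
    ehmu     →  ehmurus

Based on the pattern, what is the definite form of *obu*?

oburus

The suffix is conditioned by the last vowel: -rus when the last vowel of the stem is a rounded vowel (*ritanfo*, *ju*, *ehmu*); -el when the last vowel of the stem is an unrounded vowel (*igwiki*, *zodsa*).
The last vowel of *obu* is /u/, which is a rounded vowel, so the suffix is -rus, giving *oburus*.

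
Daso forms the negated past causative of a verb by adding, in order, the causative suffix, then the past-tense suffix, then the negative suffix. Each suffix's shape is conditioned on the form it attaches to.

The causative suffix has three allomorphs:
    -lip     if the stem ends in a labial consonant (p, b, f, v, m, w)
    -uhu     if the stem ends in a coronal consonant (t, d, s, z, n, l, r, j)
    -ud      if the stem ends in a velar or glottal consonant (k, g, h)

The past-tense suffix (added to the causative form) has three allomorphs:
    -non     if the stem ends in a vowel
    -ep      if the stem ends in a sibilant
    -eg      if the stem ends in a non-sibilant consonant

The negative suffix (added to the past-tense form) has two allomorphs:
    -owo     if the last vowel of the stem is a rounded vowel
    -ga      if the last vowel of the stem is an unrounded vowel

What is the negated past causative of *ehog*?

ehogudegga

Since the final consonant of *ehog* is /g/ (velar/glottal), it takes -ud, giving *ehogud*.
The final sound of the causative form *ehogud* is /d/, which is a non-sibilant consonant, so the past-tense suffix is -eg, giving *ehogudeg*.
The past-tense form *ehogudeg*: last vowel = /e/, an unrounded vowel → -ga → *ehogudegga*.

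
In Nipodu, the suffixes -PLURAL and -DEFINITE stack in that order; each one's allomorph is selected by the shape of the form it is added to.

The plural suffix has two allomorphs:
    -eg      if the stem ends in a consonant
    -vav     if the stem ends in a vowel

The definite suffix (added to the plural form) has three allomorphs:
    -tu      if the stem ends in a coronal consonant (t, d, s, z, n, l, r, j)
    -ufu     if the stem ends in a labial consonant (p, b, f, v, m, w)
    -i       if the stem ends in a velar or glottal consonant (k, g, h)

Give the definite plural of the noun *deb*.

debegi

Since the final sound of *deb* is /b/ (a consonant), it takes -eg, giving *debeg*.
The plural form *debeg*: final consonant = /g/, velar/glottal → -i → *debegi*.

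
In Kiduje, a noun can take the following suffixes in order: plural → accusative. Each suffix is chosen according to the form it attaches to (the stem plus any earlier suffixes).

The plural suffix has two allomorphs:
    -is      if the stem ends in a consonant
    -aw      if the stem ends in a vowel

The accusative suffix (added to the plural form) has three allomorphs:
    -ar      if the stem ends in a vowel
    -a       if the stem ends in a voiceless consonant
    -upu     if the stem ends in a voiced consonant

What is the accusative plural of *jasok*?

*jasok*: final sound = /k/, a consonant → -is → *jasokis*.
Since the final sound of the plural form *jasokis* is /s/ (a voiceless consonant), it takes -a, giving *jasokisa*.

jasokisa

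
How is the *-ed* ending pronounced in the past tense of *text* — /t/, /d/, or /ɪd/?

The stem *text* ends in /t/ or /d/.
The -ed suffix is realized as /ɪd/ after /t, d/; as /t/ after other voiceless consonants; and as /d/ after other voiced sounds.
So -ed on *text* is pronounced /ɪd/.

/ɪd/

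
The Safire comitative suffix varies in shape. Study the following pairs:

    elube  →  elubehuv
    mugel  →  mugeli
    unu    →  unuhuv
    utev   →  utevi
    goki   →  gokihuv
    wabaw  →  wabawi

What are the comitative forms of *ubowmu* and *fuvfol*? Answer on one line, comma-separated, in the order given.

The alternation tracks the final sound of the stem — -i when the stem ends in a consonant (*mugel*, *utev*, *wabaw*); -huv when the stem ends in a vowel (*elube*, *unu*, *goki*).
*ubowmu*: final sound = /u/, a vowel → -huv → *ubowmuhuv*.
*fuvfol*: final sound = /l/, a consonant → -i → *fuvfoli*.

ubowmuhuv, fuvfoli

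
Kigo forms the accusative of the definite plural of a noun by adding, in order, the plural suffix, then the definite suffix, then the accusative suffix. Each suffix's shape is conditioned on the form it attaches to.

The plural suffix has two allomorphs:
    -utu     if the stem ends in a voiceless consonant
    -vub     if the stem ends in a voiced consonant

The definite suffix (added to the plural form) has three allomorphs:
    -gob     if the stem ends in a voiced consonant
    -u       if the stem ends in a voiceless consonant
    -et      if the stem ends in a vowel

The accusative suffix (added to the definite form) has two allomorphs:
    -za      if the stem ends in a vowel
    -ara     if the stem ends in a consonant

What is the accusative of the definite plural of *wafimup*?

wafimuputuetara

The final consonant of *wafimup* is /p/, which is voiceless, so the plural suffix is -utu, giving *wafimuputu*.
The plural form *wafimuputu* — final sound /u/ (a vowel) → -et → *wafimuputuet*.
The definite form *wafimuputuet* — final sound /t/ (a consonant) → -ara → *wafimuputuetara*.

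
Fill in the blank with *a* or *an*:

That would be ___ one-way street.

The indefinite article is chosen by the initial *sound* of the following word, not its spelling.
*one-way* begins with the sound /wʌ/ (*one* pronounced /wʌn/) — a consonant sound.
So the article is *a*: That would be a one-way street.

a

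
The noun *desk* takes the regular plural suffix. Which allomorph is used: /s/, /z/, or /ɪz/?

/s/

The stem *desk* ends in a voiceless non-sibilant consonant.
The plural suffix surfaces as /ɪz/ after sibilants, /s/ after other voiceless consonants, and /z/ after other voiced sounds.
So the plural -s on *desk* is pronounced /s/.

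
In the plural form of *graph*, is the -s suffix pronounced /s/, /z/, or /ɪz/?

/s/

The stem *graph* ends in a voiceless non-sibilant consonant.
The plural suffix surfaces as /ɪz/ after sibilants, /s/ after other voiceless consonants, and /z/ after other voiced sounds.
So the plural -s on *graph* is pronounced /s/.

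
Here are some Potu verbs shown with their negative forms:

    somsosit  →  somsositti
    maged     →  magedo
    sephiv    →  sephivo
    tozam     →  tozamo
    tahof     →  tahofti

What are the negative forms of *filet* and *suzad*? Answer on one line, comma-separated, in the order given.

filetti, suzado

The suffix is conditioned by the final consonant: -ti when the stem ends in a voiceless consonant (*somsosit*, *tahof*); -o when the stem ends in a voiced consonant (*maged*, *sephiv*, *tozam*).
The final consonant of *filet* is /t/, which is voiceless, so the suffix is -ti, giving *filetti*.
*suzad*: final consonant = /d/, voiced → -o → *suzado*.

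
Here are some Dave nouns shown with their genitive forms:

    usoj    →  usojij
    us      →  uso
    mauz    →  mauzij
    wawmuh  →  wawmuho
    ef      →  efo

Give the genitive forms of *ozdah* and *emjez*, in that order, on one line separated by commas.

ozdaho, emjezij

The alternation tracks the final consonant of the stem — -o when the stem ends in a voiceless consonant (*us*, *wawmuh*, *ef*); -ij when the stem ends in a voiced consonant (*usoj*, *mauz*).
Since the final consonant of *ozdah* is /h/ (voiceless), it takes -o, giving *ozdaho*.
The final consonant of *emjez* is /z/, which is voiced, so the suffix is -ij, giving *emjezij*.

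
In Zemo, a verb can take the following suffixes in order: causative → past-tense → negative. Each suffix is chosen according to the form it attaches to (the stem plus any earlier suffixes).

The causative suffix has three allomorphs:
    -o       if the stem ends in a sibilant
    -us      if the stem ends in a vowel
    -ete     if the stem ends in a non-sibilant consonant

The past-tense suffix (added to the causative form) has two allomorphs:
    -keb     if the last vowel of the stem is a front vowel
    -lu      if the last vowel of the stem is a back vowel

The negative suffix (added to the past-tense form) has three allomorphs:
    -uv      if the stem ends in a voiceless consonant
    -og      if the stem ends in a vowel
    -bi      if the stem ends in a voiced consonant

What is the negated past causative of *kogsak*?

kogsaketekebbi

*kogsak* — final sound /k/ (a non-sibilant consonant) → -ete → *kogsakete*.
The causative form *kogsakete*: last vowel = /e/, a front vowel → -keb → *kogsaketekeb*.
The final sound of the past-tense form *kogsaketekeb* is /b/, which is a voiced consonant, so the negative suffix is -bi, giving *kogsaketekebbi*.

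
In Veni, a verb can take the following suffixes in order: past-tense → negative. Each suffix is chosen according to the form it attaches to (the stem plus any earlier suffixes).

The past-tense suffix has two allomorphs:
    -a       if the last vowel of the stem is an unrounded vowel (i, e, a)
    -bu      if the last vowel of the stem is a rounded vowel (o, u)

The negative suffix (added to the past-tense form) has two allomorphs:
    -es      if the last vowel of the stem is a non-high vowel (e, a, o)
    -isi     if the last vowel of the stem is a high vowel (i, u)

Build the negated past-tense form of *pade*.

Since the last vowel of *pade* is /e/ (an unrounded vowel), it takes -a, giving *padea*.
The last vowel of the past-tense form *padea* is /a/, which is a non-high vowel, so the negative suffix is -es, giving *padeaes*.

padeaes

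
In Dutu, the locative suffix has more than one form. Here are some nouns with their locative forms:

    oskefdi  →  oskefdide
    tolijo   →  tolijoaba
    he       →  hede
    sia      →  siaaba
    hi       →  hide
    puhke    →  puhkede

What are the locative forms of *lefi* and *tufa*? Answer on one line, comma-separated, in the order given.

The pattern is front/back vowel harmony: -de when the last vowel of the stem is a front vowel (*oskefdi*, *he*, *hi*, *puhke*); -aba when the last vowel of the stem is a back vowel (*tolijo*, *sia*).
*lefi* — last vowel /i/ (a front vowel) → -de → *lefide*.
The last vowel of *tufa* is /a/, which is a back vowel, so the suffix is -aba, giving *tufaaba*.

lefide, tufaaba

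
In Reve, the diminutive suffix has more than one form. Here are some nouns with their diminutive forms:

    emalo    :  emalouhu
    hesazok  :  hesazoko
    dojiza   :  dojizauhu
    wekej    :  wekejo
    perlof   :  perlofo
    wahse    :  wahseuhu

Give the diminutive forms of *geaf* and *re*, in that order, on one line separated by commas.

geafo, reuhu

The pattern is consonant vs. vowel: -o when the stem ends in a consonant (*hesazok*, *wekej*, *perlof*); -uhu when the stem ends in a vowel (*emalo*, *dojiza*, *wahse*).
The final sound of *geaf* is /f/, which is a consonant, so the suffix is -o, giving *geafo*.
*re*: final sound = /e/, a vowel → -uhu → *reuhu*.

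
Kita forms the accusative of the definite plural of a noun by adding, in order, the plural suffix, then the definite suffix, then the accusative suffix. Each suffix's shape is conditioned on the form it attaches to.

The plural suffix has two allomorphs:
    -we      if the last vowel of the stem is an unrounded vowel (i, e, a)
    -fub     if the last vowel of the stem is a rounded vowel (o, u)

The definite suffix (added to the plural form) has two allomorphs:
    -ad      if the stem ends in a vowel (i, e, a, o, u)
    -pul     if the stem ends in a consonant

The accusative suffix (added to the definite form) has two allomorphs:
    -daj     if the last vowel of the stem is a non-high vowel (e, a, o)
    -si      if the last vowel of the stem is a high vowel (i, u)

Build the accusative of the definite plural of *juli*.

*juli*: last vowel = /i/, an unrounded vowel → -we → *juliwe*.
The plural form *juliwe*: final sound = /e/, a vowel → -ad → *juliwead*.
The last vowel of the definite form *juliwead* is /a/, which is a non-high vowel, so the accusative suffix is -daj, giving *juliweaddaj*.

juliweaddaj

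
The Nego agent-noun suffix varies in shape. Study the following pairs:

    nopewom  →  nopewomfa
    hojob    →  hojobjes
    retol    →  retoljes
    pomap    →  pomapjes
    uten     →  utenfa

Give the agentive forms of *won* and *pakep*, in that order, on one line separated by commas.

wonfa, pakepjes

The pattern is nasality of the final consonant: -fa when the stem ends in a nasal (*nopewom*, *uten*); -jes when the stem ends in a non-nasal consonant (*hojob*, *retol*, *pomap*).
The final consonant of *won* is /n/, which is a nasal, so the suffix is -fa, giving *wonfa*.
Since the final consonant of *pakep* is /p/ (non-nasal), it takes -jes, giving *pakepjes*.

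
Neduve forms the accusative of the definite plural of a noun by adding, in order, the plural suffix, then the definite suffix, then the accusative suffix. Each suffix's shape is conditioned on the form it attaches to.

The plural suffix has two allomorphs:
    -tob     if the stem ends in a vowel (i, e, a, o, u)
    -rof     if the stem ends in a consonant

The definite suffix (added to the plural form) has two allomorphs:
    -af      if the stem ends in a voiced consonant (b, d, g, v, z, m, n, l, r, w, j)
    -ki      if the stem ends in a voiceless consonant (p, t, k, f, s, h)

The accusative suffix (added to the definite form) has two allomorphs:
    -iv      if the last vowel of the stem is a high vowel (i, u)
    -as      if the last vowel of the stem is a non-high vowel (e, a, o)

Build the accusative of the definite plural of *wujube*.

wujubetobafas

The final sound of *wujube* is /e/, which is a vowel, so the plural suffix is -tob, giving *wujubetob*.
The plural form *wujubetob*: final consonant = /b/, voiced → -af → *wujubetobaf*.
The definite form *wujubetobaf*: last vowel = /a/, a non-high vowel → -as → *wujubetobafas*.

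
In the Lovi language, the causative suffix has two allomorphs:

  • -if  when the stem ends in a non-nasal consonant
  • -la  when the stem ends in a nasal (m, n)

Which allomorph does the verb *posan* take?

Since the final consonant of *posan* is /n/ (a nasal), it takes -la.

-la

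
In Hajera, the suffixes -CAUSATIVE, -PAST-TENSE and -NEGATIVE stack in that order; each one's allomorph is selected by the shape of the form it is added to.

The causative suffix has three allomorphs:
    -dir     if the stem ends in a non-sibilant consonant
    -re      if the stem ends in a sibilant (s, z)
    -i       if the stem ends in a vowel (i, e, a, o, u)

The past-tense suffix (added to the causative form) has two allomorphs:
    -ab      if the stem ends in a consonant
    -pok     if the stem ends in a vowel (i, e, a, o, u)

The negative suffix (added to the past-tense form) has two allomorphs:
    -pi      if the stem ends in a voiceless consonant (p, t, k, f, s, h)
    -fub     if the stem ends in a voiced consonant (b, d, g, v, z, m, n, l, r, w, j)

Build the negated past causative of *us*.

Since the final sound of *us* is /s/ (a sibilant), it takes -re, giving *usre*.
The final sound of the causative form *usre* is /e/, which is a vowel, so the past-tense suffix is -pok, giving *usrepok*.
Since the final consonant of the past-tense form *usrepok* is /k/ (voiceless), it takes -pi, giving *usrepokpi*.

usrepokpi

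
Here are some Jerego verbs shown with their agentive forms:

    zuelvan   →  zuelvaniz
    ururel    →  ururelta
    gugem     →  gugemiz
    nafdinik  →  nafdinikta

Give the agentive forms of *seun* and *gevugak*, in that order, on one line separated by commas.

The alternation tracks the final consonant of the stem — -iz when the stem ends in a nasal (*zuelvan*, *gugem*); -ta when the stem ends in a non-nasal consonant (*ururel*, *nafdinik*).
*seun* — final consonant /n/ (a nasal) → -iz → *seuniz*.
Since the final consonant of *gevugak* is /k/ (non-nasal), it takes -ta, giving *gevugakta*.

seuniz, gevugakta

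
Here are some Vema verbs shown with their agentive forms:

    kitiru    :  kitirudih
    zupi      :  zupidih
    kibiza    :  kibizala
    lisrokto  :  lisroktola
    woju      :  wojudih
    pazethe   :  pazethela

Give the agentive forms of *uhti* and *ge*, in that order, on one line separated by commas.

Looking at the last vowel of each stem: -dih when the last vowel of the stem is a high vowel (*kitiru*, *zupi*, *woju*); -la when the last vowel of the stem is a non-high vowel (*kibiza*, *lisrokto*, *pazethe*).
The last vowel of *uhti* is /i/, which is a high vowel, so the suffix is -dih, giving *uhtidih*.
*ge* — last vowel /e/ (a non-high vowel) → -la → *gela*.

uhtidih, gela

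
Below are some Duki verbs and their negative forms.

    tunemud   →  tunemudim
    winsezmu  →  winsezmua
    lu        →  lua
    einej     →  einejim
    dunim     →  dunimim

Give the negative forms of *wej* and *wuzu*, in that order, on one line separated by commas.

wejim, wuzua

The pattern is consonant vs. vowel: -im when the stem ends in a consonant (*tunemud*, *einej*, *dunim*); -a when the stem ends in a vowel (*winsezmu*, *lu*).
*wej* — final sound /j/ (a consonant) → -im → *wejim*.
Since the final sound of *wuzu* is /u/ (a vowel), it takes -a, giving *wuzua*.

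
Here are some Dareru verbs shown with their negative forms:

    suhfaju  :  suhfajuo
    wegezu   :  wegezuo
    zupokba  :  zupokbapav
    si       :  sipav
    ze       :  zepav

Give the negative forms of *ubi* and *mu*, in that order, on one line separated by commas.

Looking at the last vowel of each stem: -o when the last vowel of the stem is a rounded vowel (*suhfaju*, *wegezu*); -pav when the last vowel of the stem is an unrounded vowel (*zupokba*, *si*, *ze*).
*ubi*: last vowel = /i/, an unrounded vowel → -pav → *ubipav*.
The last vowel of *mu* is /u/, which is a rounded vowel, so the suffix is -o, giving *muo*.

ubipav, muo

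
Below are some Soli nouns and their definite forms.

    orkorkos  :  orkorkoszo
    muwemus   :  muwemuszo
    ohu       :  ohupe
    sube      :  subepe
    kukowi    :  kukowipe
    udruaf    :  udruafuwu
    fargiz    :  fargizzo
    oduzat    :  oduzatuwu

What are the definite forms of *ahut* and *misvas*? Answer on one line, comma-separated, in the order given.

The alternation tracks the final sound of the stem — -zo when the stem ends in a sibilant (*orkorkos*, *muwemus*, *fargiz*); -uwu when the stem ends in a non-sibilant consonant (*udruaf*, *oduzat*); -pe when the stem ends in a vowel (*ohu*, *sube*, *kukowi*).
*ahut*: final sound = /t/, a non-sibilant consonant → -uwu → *ahutuwu*.
Since the final sound of *misvas* is /s/ (a sibilant), it takes -zo, giving *misvaszo*.

ahutuwu, misvaszo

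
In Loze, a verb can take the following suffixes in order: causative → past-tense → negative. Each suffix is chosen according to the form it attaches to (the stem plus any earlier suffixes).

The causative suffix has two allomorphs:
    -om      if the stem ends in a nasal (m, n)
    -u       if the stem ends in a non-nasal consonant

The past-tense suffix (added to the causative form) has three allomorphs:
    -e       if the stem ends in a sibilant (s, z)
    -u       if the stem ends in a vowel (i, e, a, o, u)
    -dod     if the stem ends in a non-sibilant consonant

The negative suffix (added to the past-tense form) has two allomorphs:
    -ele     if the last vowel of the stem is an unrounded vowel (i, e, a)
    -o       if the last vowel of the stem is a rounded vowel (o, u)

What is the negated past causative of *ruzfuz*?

*ruzfuz*: final consonant = /z/, non-nasal → -u → *ruzfuzu*.
The causative form *ruzfuzu*: final sound = /u/, a vowel → -u → *ruzfuzuu*.
Since the last vowel of the past-tense form *ruzfuzuu* is /u/ (a rounded vowel), it takes -o, giving *ruzfuzuuo*.

ruzfuzuuo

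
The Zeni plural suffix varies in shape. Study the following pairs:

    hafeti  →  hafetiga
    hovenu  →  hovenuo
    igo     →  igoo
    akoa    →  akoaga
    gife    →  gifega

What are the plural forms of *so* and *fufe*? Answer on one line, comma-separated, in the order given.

soo, fufega

The pattern is rounding harmony: -o when the last vowel of the stem is a rounded vowel (*hovenu*, *igo*); -ga when the last vowel of the stem is an unrounded vowel (*hafeti*, *akoa*, *gife*).
Since the last vowel of *so* is /o/ (a rounded vowel), it takes -o, giving *soo*.
*fufe* — last vowel /e/ (an unrounded vowel) → -ga → *fufega*.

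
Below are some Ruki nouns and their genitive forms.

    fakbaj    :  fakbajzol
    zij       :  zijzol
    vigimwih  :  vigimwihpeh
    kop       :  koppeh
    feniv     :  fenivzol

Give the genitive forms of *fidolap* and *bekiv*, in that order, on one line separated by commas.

Looking at the final consonant of each stem: -peh when the stem ends in a voiceless consonant (*vigimwih*, *kop*); -zol when the stem ends in a voiced consonant (*fakbaj*, *zij*, *feniv*).
*fidolap* — final consonant /p/ (voiceless) → -peh → *fidolappeh*.
The final consonant of *bekiv* is /v/, which is voiced, so the suffix is -zol, giving *bekivzol*.

fidolappeh, bekivzol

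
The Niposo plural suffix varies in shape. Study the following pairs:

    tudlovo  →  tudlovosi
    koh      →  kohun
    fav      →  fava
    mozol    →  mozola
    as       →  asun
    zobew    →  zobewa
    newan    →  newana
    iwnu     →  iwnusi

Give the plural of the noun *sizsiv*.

Looking at the final sound of each stem: -un when the stem ends in a voiceless consonant (*koh*, *as*); -a when the stem ends in a voiced consonant (*fav*, *mozol*, *zobew*, *newan*); -si when the stem ends in a vowel (*tudlovo*, *iwnu*).
Since the final sound of *sizsiv* is /v/ (a voiced consonant), it takes -a, giving *sizsiva*.

sizsiva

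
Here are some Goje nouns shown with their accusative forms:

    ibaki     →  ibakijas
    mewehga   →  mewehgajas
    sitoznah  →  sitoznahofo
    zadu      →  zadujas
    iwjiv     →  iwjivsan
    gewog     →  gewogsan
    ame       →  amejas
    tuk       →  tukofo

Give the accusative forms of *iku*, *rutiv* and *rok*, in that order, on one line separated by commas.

The pattern is voicing of the final sound: -ofo when the stem ends in a voiceless consonant (*sitoznah*, *tuk*); -san when the stem ends in a voiced consonant (*iwjiv*, *gewog*); -jas when the stem ends in a vowel (*ibaki*, *mewehga*, *zadu*, *ame*).
*iku*: final sound = /u/, a vowel → -jas → *ikujas*.
Since the final sound of *rutiv* is /v/ (a voiced consonant), it takes -san, giving *rutivsan*.
*rok*: final sound = /k/, a voiceless consonant → -ofo → *rokofo*.

ikujas, rutivsan, rokofo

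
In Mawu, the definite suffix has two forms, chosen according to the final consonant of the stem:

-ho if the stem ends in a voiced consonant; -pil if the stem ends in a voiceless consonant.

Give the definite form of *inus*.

Since the final consonant of *inus* is /s/ (voiceless), it takes -pil, giving *inuspil*.

inuspil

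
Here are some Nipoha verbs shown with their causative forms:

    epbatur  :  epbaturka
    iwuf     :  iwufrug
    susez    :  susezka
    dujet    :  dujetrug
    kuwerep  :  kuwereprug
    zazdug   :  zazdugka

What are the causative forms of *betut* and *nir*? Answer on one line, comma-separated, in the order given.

betutrug, nirka

The pattern is voicing of the final consonant: -rug when the stem ends in a voiceless consonant (*iwuf*, *dujet*, *kuwerep*); -ka when the stem ends in a voiced consonant (*epbatur*, *susez*, *zazdug*).
The final consonant of *betut* is /t/, which is voiceless, so the suffix is -rug, giving *betutrug*.
*nir*: final consonant = /r/, voiced → -ka → *nirka*.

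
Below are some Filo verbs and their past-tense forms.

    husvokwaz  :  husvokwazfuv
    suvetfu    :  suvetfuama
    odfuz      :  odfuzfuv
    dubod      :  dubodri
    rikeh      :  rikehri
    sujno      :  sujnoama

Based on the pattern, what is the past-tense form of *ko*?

The suffix is conditioned by the final sound: -fuv when the stem ends in a sibilant (*husvokwaz*, *odfuz*); -ri when the stem ends in a non-sibilant consonant (*dubod*, *rikeh*); -ama when the stem ends in a vowel (*suvetfu*, *sujno*).
Since the final sound of *ko* is /o/ (a vowel), it takes -ama, giving *koama*.

koama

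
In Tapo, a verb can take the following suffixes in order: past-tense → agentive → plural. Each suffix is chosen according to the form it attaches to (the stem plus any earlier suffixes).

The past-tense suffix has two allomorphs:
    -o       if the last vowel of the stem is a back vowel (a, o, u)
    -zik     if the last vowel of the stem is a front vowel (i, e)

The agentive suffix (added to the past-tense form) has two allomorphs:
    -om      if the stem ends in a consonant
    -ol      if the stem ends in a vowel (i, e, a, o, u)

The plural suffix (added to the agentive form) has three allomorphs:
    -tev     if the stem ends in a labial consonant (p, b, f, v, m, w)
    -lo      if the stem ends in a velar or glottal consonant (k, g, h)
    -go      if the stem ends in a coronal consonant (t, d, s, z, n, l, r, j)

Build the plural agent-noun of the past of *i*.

The last vowel of *i* is /i/, which is a front vowel, so the past-tense suffix is -zik, giving *izik*.
The past-tense form *izik* — final sound /k/ (a consonant) → -om → *izikom*.
Since the final consonant of the agentive form *izikom* is /m/ (labial), it takes -tev, giving *izikomtev*.

izikomtev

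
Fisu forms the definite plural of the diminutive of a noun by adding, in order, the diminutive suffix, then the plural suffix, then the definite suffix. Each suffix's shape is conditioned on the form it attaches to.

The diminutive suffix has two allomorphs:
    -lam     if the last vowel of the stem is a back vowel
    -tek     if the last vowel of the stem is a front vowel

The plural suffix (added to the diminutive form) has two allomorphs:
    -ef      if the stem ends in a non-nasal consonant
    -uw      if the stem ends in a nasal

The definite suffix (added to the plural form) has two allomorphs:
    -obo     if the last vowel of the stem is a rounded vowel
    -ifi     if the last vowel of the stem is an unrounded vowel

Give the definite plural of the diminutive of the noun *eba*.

The last vowel of *eba* is /a/, which is a back vowel, so the diminutive suffix is -lam, giving *ebalam*.
Since the final consonant of the diminutive form *ebalam* is /m/ (a nasal), it takes -uw, giving *ebalamuw*.
The plural form *ebalamuw*: last vowel = /u/, a rounded vowel → -obo → *ebalamuwobo*.

ebalamuwobo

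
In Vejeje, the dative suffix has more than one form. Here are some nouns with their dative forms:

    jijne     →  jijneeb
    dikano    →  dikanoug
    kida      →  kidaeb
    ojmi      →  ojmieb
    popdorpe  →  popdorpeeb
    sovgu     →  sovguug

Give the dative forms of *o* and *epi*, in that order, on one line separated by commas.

The alternation tracks the last vowel of the stem — -ug when the last vowel of the stem is a rounded vowel (*dikano*, *sovgu*); -eb when the last vowel of the stem is an unrounded vowel (*jijne*, *kida*, *ojmi*, *popdorpe*).
*o* — last vowel /o/ (a rounded vowel) → -ug → *oug*.
The last vowel of *epi* is /i/, which is an unrounded vowel, so the suffix is -eb, giving *epieb*.

oug, epieb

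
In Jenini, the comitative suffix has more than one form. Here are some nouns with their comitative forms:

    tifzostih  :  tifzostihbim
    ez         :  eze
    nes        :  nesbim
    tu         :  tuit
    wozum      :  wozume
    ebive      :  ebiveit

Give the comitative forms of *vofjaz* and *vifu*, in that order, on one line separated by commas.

The suffix is conditioned by the final sound: -bim when the stem ends in a voiceless consonant (*tifzostih*, *nes*); -e when the stem ends in a voiced consonant (*ez*, *wozum*); -it when the stem ends in a vowel (*tu*, *ebive*).
The final sound of *vofjaz* is /z/, which is a voiced consonant, so the suffix is -e, giving *vofjaze*.
Since the final sound of *vifu* is /u/ (a vowel), it takes -it, giving *vifuit*.

vofjaze, vifuit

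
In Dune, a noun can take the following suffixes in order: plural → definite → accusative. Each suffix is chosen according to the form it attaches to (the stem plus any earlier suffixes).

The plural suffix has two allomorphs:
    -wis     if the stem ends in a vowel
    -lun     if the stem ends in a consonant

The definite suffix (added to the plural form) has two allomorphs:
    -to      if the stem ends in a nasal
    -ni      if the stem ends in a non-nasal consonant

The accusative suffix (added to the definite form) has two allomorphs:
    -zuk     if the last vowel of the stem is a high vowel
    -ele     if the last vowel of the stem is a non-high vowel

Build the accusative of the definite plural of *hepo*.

hepowisnizuk

Since the final sound of *hepo* is /o/ (a vowel), it takes -wis, giving *hepowis*.
The plural form *hepowis* — final consonant /s/ (non-nasal) → -ni → *hepowisni*.
The last vowel of the definite form *hepowisni* is /i/, which is a high vowel, so the accusative suffix is -zuk, giving *hepowisnizuk*.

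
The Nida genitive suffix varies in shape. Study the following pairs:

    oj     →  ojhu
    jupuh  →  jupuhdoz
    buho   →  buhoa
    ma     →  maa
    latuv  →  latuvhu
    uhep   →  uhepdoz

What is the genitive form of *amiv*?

amivhu

The pattern is voicing of the final sound: -doz when the stem ends in a voiceless consonant (*jupuh*, *uhep*); -hu when the stem ends in a voiced consonant (*oj*, *latuv*); -a when the stem ends in a vowel (*buho*, *ma*).
*amiv* — final sound /v/ (a voiced consonant) → -hu → *amivhu*.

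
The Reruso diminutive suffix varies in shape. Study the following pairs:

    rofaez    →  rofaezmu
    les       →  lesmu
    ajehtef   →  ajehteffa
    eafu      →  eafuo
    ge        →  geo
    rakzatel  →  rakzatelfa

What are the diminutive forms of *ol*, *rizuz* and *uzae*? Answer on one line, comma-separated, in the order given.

olfa, rizuzmu, uzaeo

Looking at the final sound of each stem: -mu when the stem ends in a sibilant (*rofaez*, *les*); -fa when the stem ends in a non-sibilant consonant (*ajehtef*, *rakzatel*); -o when the stem ends in a vowel (*eafu*, *ge*).
*ol*: final sound = /l/, a non-sibilant consonant → -fa → *olfa*.
*rizuz* — final sound /z/ (a sibilant) → -mu → *rizuzmu*.
*uzae* — final sound /e/ (a vowel) → -o → *uzaeo*.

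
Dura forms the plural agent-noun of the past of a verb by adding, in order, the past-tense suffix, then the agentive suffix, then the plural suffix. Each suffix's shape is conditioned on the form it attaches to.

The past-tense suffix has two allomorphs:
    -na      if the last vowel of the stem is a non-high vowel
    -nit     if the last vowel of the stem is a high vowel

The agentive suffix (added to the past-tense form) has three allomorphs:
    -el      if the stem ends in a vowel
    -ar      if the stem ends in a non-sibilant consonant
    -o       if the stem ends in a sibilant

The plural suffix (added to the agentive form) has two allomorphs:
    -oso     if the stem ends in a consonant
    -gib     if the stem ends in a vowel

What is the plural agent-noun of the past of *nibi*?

nibinitaroso

*nibi*: last vowel = /i/, a high vowel → -nit → *nibinit*.
The final sound of the past-tense form *nibinit* is /t/, which is a non-sibilant consonant, so the agentive suffix is -ar, giving *nibinitar*.
The agentive form *nibinitar* — final sound /r/ (a consonant) → -oso → *nibinitaroso*.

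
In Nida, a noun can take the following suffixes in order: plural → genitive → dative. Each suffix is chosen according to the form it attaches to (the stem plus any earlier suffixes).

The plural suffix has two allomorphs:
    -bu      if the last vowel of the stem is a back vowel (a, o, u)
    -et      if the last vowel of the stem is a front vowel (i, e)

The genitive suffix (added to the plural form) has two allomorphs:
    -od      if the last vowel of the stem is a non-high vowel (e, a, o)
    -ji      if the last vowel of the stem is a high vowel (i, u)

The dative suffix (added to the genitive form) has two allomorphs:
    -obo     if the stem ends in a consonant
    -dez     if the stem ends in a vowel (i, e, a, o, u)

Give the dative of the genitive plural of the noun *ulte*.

ulteetodobo

Since the last vowel of *ulte* is /e/ (a front vowel), it takes -et, giving *ulteet*.
Since the last vowel of the plural form *ulteet* is /e/ (a non-high vowel), it takes -od, giving *ulteetod*.
The genitive form *ulteetod* — final sound /d/ (a consonant) → -obo → *ulteetodobo*.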